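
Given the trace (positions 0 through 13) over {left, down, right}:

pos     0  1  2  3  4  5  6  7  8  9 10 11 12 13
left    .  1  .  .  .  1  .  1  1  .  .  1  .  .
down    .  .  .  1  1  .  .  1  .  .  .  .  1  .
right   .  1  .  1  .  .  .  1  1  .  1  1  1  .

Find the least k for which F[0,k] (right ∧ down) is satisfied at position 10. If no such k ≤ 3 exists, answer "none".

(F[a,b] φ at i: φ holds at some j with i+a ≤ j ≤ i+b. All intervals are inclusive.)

Scan j = 10,11,… for (right ∧ down):
  j=10: fails
  j=11: fails
  j=12: holds
First hit at j=12, so smallest k = 12-10 = 2.

2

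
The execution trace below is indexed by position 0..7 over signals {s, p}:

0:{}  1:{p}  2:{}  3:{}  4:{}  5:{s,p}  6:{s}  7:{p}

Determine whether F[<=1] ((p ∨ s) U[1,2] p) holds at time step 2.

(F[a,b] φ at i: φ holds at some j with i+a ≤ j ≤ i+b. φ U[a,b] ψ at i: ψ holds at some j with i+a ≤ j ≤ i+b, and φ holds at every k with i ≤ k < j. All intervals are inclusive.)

False

Check ((p ∨ s) U[1,2] p) at each j in [2,3]:
  j=2: fails
  j=3: fails
No position in the window satisfies it → formula fails.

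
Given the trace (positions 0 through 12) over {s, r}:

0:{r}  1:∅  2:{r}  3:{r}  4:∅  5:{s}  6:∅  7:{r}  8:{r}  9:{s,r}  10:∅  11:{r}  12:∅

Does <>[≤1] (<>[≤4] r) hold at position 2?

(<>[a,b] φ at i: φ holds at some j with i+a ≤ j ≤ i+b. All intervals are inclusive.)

Check <>[≤4] r at each j in [2,3]:
  j=2: holds (witness at 2)
  j=3: holds (witness at 3)
Found at j=2 → formula holds.

Yes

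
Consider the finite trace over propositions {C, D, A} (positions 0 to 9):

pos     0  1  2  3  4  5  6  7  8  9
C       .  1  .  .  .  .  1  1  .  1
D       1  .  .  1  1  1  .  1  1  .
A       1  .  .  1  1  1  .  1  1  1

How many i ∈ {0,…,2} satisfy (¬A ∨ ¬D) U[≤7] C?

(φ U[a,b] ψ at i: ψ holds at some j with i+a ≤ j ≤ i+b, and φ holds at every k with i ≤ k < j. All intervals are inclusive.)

Evaluate at each i in [0,2]:
  i=0: ✗ (lhs fails at k=0 before rhs at j=1)
  i=1: ✓ (rhs at j=1)
  i=2: ✗ (lhs fails at k=3 before rhs at j=6)
Positions where it holds: {1} → 1.

1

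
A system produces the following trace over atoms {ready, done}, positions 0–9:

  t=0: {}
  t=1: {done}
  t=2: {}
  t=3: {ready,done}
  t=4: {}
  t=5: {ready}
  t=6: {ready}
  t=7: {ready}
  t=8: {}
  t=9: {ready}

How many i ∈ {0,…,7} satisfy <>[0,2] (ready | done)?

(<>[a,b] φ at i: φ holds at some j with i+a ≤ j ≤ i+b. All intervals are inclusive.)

8

Evaluate at each i in [0,7]:
  i=0: ✓ (witness j=1)
  i=1: ✓ (witness j=1)
  i=2: ✓ (witness j=3)
  i=3: ✓ (witness j=3)
  i=4: ✓ (witness j=5)
  i=5: ✓ (witness j=5)
  i=6: ✓ (witness j=6)
  i=7: ✓ (witness j=7)
Positions where it holds: {0, 1, 2, 3, 4, 5, 6, 7} → 8.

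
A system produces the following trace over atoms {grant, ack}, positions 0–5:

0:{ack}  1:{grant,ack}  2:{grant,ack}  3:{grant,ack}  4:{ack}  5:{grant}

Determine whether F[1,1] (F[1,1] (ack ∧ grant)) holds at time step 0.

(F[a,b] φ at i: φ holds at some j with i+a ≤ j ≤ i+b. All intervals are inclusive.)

Check F[1,1] (ack ∧ grant) at each j in [1,1]:
  j=1: holds (witness at 2)
Found at j=1 → formula holds.

True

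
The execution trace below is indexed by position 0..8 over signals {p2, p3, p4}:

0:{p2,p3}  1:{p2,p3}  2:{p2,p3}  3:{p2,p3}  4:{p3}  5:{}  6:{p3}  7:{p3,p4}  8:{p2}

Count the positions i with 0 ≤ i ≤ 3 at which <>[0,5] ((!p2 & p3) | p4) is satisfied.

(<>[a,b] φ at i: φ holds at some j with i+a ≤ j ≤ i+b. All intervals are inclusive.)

Evaluate at each i in [0,3]:
  i=0: ✓ (witness j=4)
  i=1: ✓ (witness j=4)
  i=2: ✓ (witness j=4)
  i=3: ✓ (witness j=4)
Positions where it holds: {0, 1, 2, 3} → 4.

4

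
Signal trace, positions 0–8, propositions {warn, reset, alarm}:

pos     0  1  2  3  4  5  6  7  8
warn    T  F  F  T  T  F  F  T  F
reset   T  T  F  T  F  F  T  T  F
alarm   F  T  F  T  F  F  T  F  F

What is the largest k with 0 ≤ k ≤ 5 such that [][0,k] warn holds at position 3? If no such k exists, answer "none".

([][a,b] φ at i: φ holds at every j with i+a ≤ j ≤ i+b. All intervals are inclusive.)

1

warn must hold from j=3 onward; find where it first fails.
  j=3: holds
  j=4: holds
  j=5: fails
Holds on [3,4], so largest k = 1.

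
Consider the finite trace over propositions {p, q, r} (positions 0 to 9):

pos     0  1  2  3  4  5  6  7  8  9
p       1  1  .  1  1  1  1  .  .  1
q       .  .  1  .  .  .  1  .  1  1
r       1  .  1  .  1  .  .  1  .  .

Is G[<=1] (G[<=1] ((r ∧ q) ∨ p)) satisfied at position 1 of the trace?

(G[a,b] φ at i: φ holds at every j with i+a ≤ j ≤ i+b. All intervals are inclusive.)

Check G[<=1] ((r ∧ q) ∨ p) at every j in [1,2]:
  j=1: holds on [1,2]
  j=2: holds on [2,3]
All positions satisfy it → formula holds.

True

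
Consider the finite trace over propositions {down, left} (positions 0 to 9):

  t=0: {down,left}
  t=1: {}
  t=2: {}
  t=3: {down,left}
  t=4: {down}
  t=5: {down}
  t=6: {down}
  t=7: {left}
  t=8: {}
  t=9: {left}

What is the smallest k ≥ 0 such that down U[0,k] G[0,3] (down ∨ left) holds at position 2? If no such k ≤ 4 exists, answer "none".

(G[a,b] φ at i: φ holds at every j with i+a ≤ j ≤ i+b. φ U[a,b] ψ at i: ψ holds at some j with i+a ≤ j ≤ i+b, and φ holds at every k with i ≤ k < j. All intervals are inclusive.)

none

Need earliest j ≥ 2 with G[0,3] (down ∨ left), and down at every k in [2,j-1].
  j=2: rhs fails.
  j=3: rhs holds but lhs fails at k=2.
  j=4: rhs holds but lhs fails at k=2.
  j=5: rhs fails.
  j=6: rhs fails.
No witness within the range → none.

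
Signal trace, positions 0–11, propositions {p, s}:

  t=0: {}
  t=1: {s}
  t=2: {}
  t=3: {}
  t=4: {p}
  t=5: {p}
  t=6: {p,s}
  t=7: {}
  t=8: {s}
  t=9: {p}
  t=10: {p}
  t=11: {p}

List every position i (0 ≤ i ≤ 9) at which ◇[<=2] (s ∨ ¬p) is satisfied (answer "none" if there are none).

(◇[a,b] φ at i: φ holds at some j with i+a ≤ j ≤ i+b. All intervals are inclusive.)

0, 1, 2, 3, 4, 5, 6, 7, 8

Evaluate at each i in [0,9]:
  i=0: ✓ (witness j=0)
  i=1: ✓ (witness j=1)
  i=2: ✓ (witness j=2)
  i=3: ✓ (witness j=3)
  i=4: ✓ (witness j=6)
  i=5: ✓ (witness j=6)
  i=6: ✓ (witness j=6)
  i=7: ✓ (witness j=7)
  i=8: ✓ (witness j=8)
  i=9: ✗ (none in [9,11])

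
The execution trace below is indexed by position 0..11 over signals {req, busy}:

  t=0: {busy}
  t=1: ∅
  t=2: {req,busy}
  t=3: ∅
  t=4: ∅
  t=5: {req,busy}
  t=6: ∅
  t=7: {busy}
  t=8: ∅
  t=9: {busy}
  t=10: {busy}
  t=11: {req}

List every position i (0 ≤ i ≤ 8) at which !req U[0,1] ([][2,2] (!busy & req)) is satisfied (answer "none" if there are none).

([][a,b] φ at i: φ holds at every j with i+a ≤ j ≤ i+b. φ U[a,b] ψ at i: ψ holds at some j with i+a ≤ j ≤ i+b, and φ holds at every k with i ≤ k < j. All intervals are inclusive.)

Evaluate at each i in [0,8]:
  i=0: ✗ (no rhs in [0,1])
  i=1: ✗ (no rhs in [1,2])
  i=2: ✗ (no rhs in [2,3])
  i=3: ✗ (no rhs in [3,4])
  i=4: ✗ (no rhs in [4,5])
  i=5: ✗ (no rhs in [5,6])
  i=6: ✗ (no rhs in [6,7])
  i=7: ✗ (no rhs in [7,8])
  i=8: ✓ (rhs at j=9; lhs holds on [8,8])

8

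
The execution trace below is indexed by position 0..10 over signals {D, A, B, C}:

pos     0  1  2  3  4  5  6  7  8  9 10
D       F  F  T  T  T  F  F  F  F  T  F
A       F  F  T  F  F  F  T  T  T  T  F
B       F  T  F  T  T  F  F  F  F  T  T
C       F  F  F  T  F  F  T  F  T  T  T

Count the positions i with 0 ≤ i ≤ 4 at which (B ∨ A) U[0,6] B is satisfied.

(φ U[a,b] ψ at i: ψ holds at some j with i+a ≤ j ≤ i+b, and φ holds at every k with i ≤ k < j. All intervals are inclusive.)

Evaluate at each i in [0,4]:
  i=0: ✗ (lhs fails at k=0 before rhs at j=1)
  i=1: ✓ (rhs at j=1)
  i=2: ✓ (rhs at j=3; lhs holds on [2,2])
  i=3: ✓ (rhs at j=3)
  i=4: ✓ (rhs at j=4)
Positions where it holds: {1, 2, 3, 4} → 4.

4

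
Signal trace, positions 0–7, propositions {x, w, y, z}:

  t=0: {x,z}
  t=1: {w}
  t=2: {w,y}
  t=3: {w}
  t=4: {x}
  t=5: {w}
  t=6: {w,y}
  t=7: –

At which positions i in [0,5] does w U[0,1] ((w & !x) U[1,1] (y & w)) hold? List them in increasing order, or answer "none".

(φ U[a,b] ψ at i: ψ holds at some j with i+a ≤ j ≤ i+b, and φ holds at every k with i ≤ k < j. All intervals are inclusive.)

Evaluate at each i in [0,5]:
  i=0: ✗ (lhs fails at k=0 before rhs at j=1)
  i=1: ✓ (rhs at j=1)
  i=2: ✗ (no rhs in [2,3])
  i=3: ✗ (no rhs in [3,4])
  i=4: ✗ (lhs fails at k=4 before rhs at j=5)
  i=5: ✓ (rhs at j=5)

1, 5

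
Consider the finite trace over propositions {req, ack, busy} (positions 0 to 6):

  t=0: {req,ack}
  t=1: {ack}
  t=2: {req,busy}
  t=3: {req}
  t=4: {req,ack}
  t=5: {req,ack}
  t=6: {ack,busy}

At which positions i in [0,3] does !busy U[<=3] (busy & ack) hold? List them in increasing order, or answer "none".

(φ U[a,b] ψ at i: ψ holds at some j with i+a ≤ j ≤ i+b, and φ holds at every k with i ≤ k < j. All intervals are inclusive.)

3

Evaluate at each i in [0,3]:
  i=0: ✗ (no rhs in [0,3])
  i=1: ✗ (no rhs in [1,4])
  i=2: ✗ (no rhs in [2,5])
  i=3: ✓ (rhs at j=6; lhs holds on [3,5])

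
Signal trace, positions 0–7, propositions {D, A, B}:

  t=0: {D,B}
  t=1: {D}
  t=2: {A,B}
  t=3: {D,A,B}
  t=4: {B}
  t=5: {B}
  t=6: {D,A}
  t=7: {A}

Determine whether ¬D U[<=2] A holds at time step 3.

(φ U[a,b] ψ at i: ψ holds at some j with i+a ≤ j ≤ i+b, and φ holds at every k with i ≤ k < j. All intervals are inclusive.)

Need some j in [3,5] with A, and ¬D at every k in [3,j-1].
  j=3: A holds; no prefix to check → satisfied.

Holds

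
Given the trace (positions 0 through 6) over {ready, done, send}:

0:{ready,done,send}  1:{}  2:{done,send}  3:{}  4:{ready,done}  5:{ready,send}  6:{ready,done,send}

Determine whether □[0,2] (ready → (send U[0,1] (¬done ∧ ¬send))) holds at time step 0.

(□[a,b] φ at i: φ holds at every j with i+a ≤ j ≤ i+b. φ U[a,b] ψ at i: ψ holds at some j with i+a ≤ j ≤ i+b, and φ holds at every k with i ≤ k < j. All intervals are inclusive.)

Check (ready → (send U[0,1] (¬done ∧ ¬send))) at every j in [0,2]:
  j=0: antecedent true; consequent holds → ✓
  j=1: antecedent false → ✓
  j=2: antecedent false → ✓
All positions satisfy it → formula holds.

True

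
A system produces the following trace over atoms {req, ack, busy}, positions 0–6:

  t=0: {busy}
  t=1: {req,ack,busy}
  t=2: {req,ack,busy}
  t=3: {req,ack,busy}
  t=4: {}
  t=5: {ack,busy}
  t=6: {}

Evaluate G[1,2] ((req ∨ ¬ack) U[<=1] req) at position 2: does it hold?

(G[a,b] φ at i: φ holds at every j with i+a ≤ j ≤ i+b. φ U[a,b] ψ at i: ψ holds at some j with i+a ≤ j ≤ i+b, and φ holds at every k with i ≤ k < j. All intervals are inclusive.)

No

Check ((req ∨ ¬ack) U[<=1] req) at every j in [3,4]:
  j=3: holds
  j=4: fails
Fails at j=4 → formula fails.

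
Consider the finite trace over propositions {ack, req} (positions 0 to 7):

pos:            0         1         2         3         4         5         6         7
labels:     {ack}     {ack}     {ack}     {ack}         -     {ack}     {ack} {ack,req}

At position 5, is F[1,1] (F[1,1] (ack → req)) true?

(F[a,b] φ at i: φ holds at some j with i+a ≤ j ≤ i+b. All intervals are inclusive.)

Check F[1,1] (ack → req) at each j in [6,6]:
  j=6: holds (witness at 7)
Found at j=6 → formula holds.

Yes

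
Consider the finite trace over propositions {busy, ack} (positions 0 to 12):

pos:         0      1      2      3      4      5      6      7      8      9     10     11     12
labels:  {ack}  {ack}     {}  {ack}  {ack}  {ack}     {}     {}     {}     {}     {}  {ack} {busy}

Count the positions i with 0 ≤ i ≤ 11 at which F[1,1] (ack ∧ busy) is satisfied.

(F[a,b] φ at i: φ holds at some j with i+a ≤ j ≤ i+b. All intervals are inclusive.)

0

Evaluate at each i in [0,11]:
  i=0: ✗ (none in [1,1])
  i=1: ✗ (none in [2,2])
  i=2: ✗ (none in [3,3])
  i=3: ✗ (none in [4,4])
  i=4: ✗ (none in [5,5])
  i=5: ✗ (none in [6,6])
  i=6: ✗ (none in [7,7])
  i=7: ✗ (none in [8,8])
  i=8: ✗ (none in [9,9])
  i=9: ✗ (none in [10,10])
  i=10: ✗ (none in [11,11])
  i=11: ✗ (none in [12,12])
Positions where it holds: {} → 0.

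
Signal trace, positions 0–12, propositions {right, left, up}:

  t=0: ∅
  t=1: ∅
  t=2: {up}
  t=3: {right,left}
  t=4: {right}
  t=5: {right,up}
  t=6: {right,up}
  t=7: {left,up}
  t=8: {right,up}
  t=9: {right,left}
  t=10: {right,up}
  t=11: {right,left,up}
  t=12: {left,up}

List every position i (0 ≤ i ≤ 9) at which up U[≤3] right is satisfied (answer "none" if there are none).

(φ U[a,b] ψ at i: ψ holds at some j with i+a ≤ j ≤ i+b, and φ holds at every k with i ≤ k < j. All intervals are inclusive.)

2, 3, 4, 5, 6, 7, 8, 9

Evaluate at each i in [0,9]:
  i=0: ✗ (lhs fails at k=0 before rhs at j=3)
  i=1: ✗ (lhs fails at k=1 before rhs at j=3)
  i=2: ✓ (rhs at j=3; lhs holds on [2,2])
  i=3: ✓ (rhs at j=3)
  i=4: ✓ (rhs at j=4)
  i=5: ✓ (rhs at j=5)
  i=6: ✓ (rhs at j=6)
  i=7: ✓ (rhs at j=8; lhs holds on [7,7])
  i=8: ✓ (rhs at j=8)
  i=9: ✓ (rhs at j=9)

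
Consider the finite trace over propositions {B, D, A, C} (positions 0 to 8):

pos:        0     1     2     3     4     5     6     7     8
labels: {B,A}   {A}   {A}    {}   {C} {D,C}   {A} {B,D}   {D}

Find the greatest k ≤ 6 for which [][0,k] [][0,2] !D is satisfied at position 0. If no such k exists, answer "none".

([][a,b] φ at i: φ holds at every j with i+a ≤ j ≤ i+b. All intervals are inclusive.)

[][0,2] !D must hold from j=0 onward; find where it first fails.
  j=0: holds
  j=1: holds
  j=2: holds
  j=3: fails
Holds on [0,2], so largest k = 2.

2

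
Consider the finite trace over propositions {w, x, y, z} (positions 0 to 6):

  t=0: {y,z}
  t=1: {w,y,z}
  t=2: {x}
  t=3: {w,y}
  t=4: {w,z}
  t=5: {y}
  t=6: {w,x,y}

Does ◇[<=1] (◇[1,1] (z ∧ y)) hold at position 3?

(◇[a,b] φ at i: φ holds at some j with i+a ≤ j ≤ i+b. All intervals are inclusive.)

False

Check ◇[1,1] (z ∧ y) at each j in [3,4]:
  j=3: fails (none in [4,4])
  j=4: fails (none in [5,5])
No position in the window satisfies it → formula fails.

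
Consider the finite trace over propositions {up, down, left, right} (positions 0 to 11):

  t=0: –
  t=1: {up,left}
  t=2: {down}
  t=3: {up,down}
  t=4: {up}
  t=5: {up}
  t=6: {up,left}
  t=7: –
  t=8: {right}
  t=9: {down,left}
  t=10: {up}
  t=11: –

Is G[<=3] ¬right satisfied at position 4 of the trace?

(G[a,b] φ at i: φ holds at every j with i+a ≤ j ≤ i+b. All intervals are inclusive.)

Check ¬right at every j in [4,7]:
  j=4: true
  j=5: true
  j=6: true
  j=7: true
All positions satisfy it → formula holds.

True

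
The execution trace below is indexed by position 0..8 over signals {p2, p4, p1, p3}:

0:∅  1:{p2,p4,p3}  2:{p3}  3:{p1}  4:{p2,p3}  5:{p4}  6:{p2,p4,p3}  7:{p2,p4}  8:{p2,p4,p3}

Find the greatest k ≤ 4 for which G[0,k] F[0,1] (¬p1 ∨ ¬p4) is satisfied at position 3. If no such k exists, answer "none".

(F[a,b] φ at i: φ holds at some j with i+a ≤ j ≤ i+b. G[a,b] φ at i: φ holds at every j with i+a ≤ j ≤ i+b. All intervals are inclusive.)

F[0,1] (¬p1 ∨ ¬p4) must hold from j=3 onward; find where it first fails.
  j=3: holds
  j=4: holds
  j=5: holds
  j=6: holds
  j=7: holds
Holds through j=7; largest k = 4.

4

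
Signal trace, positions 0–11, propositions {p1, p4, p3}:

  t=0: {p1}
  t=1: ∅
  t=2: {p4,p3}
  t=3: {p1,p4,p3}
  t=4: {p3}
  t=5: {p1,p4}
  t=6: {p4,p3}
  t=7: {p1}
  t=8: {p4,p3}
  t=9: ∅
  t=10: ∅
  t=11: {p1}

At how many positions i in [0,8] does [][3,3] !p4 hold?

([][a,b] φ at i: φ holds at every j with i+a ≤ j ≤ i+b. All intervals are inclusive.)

5

Evaluate at each i in [0,8]:
  i=0: ✗ (fails at j=3)
  i=1: ✓ (all of [4,4])
  i=2: ✗ (fails at j=5)
  i=3: ✗ (fails at j=6)
  i=4: ✓ (all of [7,7])
  i=5: ✗ (fails at j=8)
  i=6: ✓ (all of [9,9])
  i=7: ✓ (all of [10,10])
  i=8: ✓ (all of [11,11])
Positions where it holds: {1, 4, 6, 7, 8} → 5.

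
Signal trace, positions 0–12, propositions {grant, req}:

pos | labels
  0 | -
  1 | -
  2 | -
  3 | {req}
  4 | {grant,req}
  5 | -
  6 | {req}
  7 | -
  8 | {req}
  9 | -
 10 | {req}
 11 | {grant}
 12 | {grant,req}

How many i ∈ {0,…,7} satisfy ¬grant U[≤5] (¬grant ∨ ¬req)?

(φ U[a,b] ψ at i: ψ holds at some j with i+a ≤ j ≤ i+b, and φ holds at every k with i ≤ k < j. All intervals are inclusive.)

Evaluate at each i in [0,7]:
  i=0: ✓ (rhs at j=0)
  i=1: ✓ (rhs at j=1)
  i=2: ✓ (rhs at j=2)
  i=3: ✓ (rhs at j=3)
  i=4: ✗ (lhs fails at k=4 before rhs at j=5)
  i=5: ✓ (rhs at j=5)
  i=6: ✓ (rhs at j=6)
  i=7: ✓ (rhs at j=7)
Positions where it holds: {0, 1, 2, 3, 5, 6, 7} → 7.

7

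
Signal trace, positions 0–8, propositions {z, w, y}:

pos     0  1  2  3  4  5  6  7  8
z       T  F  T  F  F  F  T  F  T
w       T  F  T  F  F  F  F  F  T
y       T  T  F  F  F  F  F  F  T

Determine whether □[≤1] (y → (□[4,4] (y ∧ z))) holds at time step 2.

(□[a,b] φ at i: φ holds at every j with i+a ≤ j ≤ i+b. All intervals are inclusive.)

Holds

Check (y → (□[4,4] (y ∧ z))) at every j in [2,3]:
  j=2: antecedent false → ✓
  j=3: antecedent false → ✓
All positions satisfy it → formula holds.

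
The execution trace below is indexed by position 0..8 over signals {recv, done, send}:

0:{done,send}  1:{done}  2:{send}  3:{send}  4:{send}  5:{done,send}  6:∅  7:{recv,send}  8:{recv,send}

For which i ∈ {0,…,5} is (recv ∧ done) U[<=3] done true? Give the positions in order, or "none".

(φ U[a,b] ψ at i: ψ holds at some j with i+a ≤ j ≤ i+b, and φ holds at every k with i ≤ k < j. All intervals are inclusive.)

Evaluate at each i in [0,5]:
  i=0: ✓ (rhs at j=0)
  i=1: ✓ (rhs at j=1)
  i=2: ✗ (lhs fails at k=2 before rhs at j=5)
  i=3: ✗ (lhs fails at k=3 before rhs at j=5)
  i=4: ✗ (lhs fails at k=4 before rhs at j=5)
  i=5: ✓ (rhs at j=5)

0, 1, 5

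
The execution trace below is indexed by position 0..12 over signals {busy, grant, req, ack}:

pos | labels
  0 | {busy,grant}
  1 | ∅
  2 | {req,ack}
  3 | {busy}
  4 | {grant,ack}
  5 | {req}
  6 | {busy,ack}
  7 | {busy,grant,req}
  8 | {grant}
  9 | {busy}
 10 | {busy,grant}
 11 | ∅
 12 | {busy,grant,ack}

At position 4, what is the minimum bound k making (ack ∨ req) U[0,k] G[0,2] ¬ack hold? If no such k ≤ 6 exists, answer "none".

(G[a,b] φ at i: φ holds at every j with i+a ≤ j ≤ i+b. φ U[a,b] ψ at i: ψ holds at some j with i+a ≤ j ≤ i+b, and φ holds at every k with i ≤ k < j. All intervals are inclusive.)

Need earliest j ≥ 4 with G[0,2] ¬ack, and (ack ∨ req) at every k in [4,j-1].
  j=4: rhs fails.
  j=5: rhs fails.
  j=6: rhs fails.
  j=7: rhs holds; lhs holds on [4,6]. k = 3.

3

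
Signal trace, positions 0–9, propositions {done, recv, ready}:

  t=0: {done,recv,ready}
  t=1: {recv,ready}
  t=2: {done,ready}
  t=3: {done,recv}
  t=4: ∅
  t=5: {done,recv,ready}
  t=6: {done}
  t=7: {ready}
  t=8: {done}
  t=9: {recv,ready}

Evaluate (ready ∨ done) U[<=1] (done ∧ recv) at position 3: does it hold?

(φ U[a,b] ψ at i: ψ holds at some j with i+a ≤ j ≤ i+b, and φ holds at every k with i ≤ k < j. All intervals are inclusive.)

Yes

Need some j in [3,4] with (done ∧ recv), and (ready ∨ done) at every k in [3,j-1].
  j=3: (done ∧ recv) holds; no prefix to check → satisfied.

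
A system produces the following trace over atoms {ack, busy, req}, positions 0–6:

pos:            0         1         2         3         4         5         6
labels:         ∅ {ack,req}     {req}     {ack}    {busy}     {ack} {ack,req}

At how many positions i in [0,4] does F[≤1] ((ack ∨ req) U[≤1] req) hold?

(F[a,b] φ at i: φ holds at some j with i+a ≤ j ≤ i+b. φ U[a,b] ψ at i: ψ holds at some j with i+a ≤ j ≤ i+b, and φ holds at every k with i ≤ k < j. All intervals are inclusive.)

4

Evaluate at each i in [0,4]:
  i=0: ✓ (witness j=1)
  i=1: ✓ (witness j=1)
  i=2: ✓ (witness j=2)
  i=3: ✗ (none in [3,4])
  i=4: ✓ (witness j=5)
Positions where it holds: {0, 1, 2, 4} → 4.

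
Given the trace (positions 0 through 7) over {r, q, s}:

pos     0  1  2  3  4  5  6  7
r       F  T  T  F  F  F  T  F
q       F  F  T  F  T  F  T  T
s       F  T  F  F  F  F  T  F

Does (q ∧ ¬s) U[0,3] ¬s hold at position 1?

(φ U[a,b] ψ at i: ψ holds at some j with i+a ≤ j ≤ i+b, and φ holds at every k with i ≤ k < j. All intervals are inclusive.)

Need some j in [1,4] with ¬s, and (q ∧ ¬s) at every k in [1,j-1].
  j=1: ¬s false.
  j=2: ¬s holds, but (q ∧ ¬s) fails at k=1 → not this j.
  j=3: ¬s holds, but (q ∧ ¬s) fails at k=1 → not this j.
  j=4: ¬s holds, but (q ∧ ¬s) fails at k=1 → not this j.
No j in the window works → until fails.

False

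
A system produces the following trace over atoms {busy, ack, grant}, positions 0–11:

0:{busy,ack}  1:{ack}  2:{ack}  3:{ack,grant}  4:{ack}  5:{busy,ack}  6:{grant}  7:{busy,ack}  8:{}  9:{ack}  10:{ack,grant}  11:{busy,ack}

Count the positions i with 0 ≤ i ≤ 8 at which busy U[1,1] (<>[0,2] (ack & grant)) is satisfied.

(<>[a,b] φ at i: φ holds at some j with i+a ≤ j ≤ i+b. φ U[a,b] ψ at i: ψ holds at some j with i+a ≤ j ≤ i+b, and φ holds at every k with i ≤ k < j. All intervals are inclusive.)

Evaluate at each i in [0,8]:
  i=0: ✓ (rhs at j=1; lhs holds on [0,0])
  i=1: ✗ (lhs fails at k=1 before rhs at j=2)
  i=2: ✗ (lhs fails at k=2 before rhs at j=3)
  i=3: ✗ (no rhs in [4,4])
  i=4: ✗ (no rhs in [5,5])
  i=5: ✗ (no rhs in [6,6])
  i=6: ✗ (no rhs in [7,7])
  i=7: ✓ (rhs at j=8; lhs holds on [7,7])
  i=8: ✗ (lhs fails at k=8 before rhs at j=9)
Positions where it holds: {0, 7} → 2.

2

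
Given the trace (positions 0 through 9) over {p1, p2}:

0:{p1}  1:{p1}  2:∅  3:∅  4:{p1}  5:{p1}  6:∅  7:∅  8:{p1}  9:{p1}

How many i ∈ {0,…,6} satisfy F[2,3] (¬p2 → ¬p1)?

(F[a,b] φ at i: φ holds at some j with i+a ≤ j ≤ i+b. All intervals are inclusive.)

5

Evaluate at each i in [0,6]:
  i=0: ✓ (witness j=2)
  i=1: ✓ (witness j=3)
  i=2: ✗ (none in [4,5])
  i=3: ✓ (witness j=6)
  i=4: ✓ (witness j=6)
  i=5: ✓ (witness j=7)
  i=6: ✗ (none in [8,9])
Positions where it holds: {0, 1, 3, 4, 5} → 5.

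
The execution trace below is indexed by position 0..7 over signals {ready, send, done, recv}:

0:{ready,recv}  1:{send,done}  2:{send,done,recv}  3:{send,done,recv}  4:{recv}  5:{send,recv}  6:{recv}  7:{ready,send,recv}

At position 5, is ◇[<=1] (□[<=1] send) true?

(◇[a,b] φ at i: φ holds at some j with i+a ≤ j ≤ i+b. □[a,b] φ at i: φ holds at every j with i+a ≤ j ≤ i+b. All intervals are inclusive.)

Check □[<=1] send at each j in [5,6]:
  j=5: fails at 6
  j=6: fails at 6
No position in the window satisfies it → formula fails.

No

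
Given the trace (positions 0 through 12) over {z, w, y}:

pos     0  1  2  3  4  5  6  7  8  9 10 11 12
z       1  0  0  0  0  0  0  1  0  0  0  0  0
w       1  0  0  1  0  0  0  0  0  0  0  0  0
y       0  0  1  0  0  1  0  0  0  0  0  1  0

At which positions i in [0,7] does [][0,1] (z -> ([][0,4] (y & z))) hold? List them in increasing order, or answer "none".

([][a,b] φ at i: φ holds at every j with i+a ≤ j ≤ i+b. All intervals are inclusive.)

1, 2, 3, 4, 5

Evaluate at each i in [0,7]:
  i=0: ✗ (fails at j=0)
  i=1: ✓ (all of [1,2])
  i=2: ✓ (all of [2,3])
  i=3: ✓ (all of [3,4])
  i=4: ✓ (all of [4,5])
  i=5: ✓ (all of [5,6])
  i=6: ✗ (fails at j=7)
  i=7: ✗ (fails at j=7)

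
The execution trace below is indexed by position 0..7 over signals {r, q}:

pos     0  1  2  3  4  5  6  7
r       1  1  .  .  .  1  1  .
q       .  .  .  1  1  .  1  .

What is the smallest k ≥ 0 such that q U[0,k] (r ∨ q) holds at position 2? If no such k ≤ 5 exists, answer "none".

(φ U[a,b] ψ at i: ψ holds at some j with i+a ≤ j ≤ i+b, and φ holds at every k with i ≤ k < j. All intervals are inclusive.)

none

Need earliest j ≥ 2 with (r ∨ q), and q at every k in [2,j-1].
  j=2: rhs fails.
  j=3: rhs holds but lhs fails at k=2.
  j=4: rhs holds but lhs fails at k=2.
  j=5: rhs holds but lhs fails at k=2.
  j=6: rhs holds but lhs fails at k=2.
  j=7: rhs fails.
No witness within the range → none.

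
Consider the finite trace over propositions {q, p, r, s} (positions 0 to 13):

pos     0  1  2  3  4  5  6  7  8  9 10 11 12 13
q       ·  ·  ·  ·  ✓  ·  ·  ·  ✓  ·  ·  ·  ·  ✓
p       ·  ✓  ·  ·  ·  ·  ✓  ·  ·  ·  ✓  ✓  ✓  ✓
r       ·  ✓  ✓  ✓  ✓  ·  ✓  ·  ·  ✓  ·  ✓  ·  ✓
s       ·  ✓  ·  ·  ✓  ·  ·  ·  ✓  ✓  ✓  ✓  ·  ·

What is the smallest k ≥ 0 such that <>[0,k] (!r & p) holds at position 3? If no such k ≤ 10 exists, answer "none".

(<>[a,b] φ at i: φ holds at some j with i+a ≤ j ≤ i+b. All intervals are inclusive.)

Scan j = 3,4,… for (!r & p):
  j=3: fails
  j=4: fails
  j=5: fails
  j=6: fails
  j=7: fails
  j=8: fails
  j=9: fails
  j=10: holds
First hit at j=10, so smallest k = 10-3 = 7.

7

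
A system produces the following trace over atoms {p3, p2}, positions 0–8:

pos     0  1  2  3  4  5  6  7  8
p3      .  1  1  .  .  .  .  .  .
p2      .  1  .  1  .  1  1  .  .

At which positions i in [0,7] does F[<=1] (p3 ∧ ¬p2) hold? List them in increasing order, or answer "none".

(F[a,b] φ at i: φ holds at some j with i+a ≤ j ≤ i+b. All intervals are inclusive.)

1, 2

Evaluate at each i in [0,7]:
  i=0: ✗ (none in [0,1])
  i=1: ✓ (witness j=2)
  i=2: ✓ (witness j=2)
  i=3: ✗ (none in [3,4])
  i=4: ✗ (none in [4,5])
  i=5: ✗ (none in [5,6])
  i=6: ✗ (none in [6,7])
  i=7: ✗ (none in [7,8])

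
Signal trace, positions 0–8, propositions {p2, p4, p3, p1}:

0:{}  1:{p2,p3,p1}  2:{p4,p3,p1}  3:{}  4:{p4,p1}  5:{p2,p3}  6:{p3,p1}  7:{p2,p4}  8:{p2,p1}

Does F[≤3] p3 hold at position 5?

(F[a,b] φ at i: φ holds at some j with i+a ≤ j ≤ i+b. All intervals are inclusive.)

Yes

Check p3 at each j in [5,8]:
  j=5: true
  j=6: true
  j=7: false
  j=8: false
Found at j=5 → formula holds.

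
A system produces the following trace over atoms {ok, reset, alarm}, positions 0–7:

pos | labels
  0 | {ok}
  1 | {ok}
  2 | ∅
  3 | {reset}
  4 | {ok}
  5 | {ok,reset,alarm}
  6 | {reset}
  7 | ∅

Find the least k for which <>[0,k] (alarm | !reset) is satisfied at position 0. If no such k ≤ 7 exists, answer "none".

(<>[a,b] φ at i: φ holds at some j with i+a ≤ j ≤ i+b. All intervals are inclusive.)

0

Scan j = 0,1,… for (alarm | !reset):
  j=0: holds
First hit at j=0, so smallest k = 0-0 = 0.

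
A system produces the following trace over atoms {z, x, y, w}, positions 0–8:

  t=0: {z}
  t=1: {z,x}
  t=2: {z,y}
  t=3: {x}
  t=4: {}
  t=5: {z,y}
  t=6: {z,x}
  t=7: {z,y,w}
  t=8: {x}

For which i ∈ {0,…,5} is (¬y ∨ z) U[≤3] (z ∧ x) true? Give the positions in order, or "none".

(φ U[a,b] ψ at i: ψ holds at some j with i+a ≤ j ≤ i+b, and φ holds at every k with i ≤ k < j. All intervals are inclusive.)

0, 1, 3, 4, 5

Evaluate at each i in [0,5]:
  i=0: ✓ (rhs at j=1; lhs holds on [0,0])
  i=1: ✓ (rhs at j=1)
  i=2: ✗ (no rhs in [2,5])
  i=3: ✓ (rhs at j=6; lhs holds on [3,5])
  i=4: ✓ (rhs at j=6; lhs holds on [4,5])
  i=5: ✓ (rhs at j=6; lhs holds on [5,5])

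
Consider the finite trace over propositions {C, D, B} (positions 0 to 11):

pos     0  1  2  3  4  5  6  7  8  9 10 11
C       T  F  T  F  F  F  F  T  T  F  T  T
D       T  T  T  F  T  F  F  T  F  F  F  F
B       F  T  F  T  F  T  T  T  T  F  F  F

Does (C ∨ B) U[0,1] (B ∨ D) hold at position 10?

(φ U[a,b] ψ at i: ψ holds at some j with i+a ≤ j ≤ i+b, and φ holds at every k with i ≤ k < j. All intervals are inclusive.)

Need some j in [10,11] with (B ∨ D), and (C ∨ B) at every k in [10,j-1].
  j=10: (B ∨ D) false.
  j=11: (B ∨ D) false.
No j in the window works → until fails.

Does not hold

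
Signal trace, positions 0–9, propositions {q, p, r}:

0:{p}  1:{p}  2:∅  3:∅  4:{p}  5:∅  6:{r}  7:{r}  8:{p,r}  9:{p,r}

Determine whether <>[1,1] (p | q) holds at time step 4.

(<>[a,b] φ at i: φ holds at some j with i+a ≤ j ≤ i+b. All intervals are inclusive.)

Check (p | q) at each j in [5,5]:
  j=5: false
No position in the window satisfies it → formula fails.

Does not hold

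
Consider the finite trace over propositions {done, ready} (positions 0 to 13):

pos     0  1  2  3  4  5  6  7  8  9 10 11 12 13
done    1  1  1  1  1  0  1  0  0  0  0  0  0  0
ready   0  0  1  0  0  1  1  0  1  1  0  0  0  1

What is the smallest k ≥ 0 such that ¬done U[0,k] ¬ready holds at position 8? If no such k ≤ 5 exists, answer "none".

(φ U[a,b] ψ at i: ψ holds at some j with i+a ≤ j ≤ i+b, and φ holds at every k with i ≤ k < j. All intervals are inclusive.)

Need earliest j ≥ 8 with ¬ready, and ¬done at every k in [8,j-1].
  j=8: rhs fails.
  j=9: rhs fails.
  j=10: rhs holds; lhs holds on [8,9]. k = 2.

2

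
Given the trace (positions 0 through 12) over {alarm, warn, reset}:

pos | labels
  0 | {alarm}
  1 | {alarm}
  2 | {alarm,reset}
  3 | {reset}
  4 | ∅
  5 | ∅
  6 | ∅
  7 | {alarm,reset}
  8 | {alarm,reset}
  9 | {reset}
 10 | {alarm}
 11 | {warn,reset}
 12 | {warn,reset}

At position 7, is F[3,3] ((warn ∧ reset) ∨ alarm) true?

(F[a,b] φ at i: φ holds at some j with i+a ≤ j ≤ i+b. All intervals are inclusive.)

Holds

Check ((warn ∧ reset) ∨ alarm) at each j in [10,10]:
  j=10: true
Found at j=10 → formula holds.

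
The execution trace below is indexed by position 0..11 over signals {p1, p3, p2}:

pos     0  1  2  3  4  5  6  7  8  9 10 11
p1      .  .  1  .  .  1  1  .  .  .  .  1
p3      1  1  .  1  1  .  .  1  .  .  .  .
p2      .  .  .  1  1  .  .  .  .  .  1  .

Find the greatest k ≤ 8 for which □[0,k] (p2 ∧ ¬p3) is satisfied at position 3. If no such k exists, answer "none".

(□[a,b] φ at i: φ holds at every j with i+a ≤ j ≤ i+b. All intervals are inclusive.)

none

(p2 ∧ ¬p3) must hold from j=3 onward; find where it first fails.
  j=3: fails → no k works.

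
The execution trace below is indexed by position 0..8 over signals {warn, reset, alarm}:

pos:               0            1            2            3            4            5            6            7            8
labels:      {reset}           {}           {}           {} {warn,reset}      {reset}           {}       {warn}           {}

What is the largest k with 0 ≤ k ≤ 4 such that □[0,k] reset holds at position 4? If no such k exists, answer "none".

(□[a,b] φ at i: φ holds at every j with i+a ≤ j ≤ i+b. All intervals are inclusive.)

reset must hold from j=4 onward; find where it first fails.
  j=4: holds
  j=5: holds
  j=6: fails
Holds on [4,5], so largest k = 1.

1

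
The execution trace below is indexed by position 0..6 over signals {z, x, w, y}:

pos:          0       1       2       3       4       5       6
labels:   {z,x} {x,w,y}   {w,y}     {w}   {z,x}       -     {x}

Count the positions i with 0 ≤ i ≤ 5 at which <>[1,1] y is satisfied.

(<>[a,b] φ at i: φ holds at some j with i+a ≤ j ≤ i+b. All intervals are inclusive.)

Evaluate at each i in [0,5]:
  i=0: ✓ (witness j=1)
  i=1: ✓ (witness j=2)
  i=2: ✗ (none in [3,3])
  i=3: ✗ (none in [4,4])
  i=4: ✗ (none in [5,5])
  i=5: ✗ (none in [6,6])
Positions where it holds: {0, 1} → 2.

2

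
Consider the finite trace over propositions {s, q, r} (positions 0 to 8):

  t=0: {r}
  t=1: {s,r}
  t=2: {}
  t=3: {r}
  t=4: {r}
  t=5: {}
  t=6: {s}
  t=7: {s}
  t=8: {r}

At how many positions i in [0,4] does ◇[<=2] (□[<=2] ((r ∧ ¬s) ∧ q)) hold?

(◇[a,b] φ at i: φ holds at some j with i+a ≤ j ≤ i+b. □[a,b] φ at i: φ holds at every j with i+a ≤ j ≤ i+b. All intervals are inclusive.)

0

Evaluate at each i in [0,4]:
  i=0: ✗ (none in [0,2])
  i=1: ✗ (none in [1,3])
  i=2: ✗ (none in [2,4])
  i=3: ✗ (none in [3,5])
  i=4: ✗ (none in [4,6])
Positions where it holds: {} → 0.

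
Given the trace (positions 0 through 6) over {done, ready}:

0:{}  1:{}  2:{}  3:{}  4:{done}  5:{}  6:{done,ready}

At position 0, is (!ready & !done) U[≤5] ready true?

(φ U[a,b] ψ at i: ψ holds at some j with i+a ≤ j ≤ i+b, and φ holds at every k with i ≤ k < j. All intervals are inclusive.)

Need some j in [0,5] with ready, and (!ready & !done) at every k in [0,j-1].
  j=0: ready false.
  j=1: ready false.
  j=2: ready false.
  j=3: ready false.
  j=4: ready false.
  j=5: ready false.
No j in the window works → until fails.

Does not hold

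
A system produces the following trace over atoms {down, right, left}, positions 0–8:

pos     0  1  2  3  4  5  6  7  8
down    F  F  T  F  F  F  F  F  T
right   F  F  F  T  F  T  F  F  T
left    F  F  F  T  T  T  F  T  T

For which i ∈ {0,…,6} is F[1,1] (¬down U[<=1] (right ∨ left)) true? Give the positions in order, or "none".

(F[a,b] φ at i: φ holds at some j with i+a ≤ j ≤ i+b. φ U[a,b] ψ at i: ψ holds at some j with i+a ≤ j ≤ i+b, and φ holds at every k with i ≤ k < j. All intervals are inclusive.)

Evaluate at each i in [0,6]:
  i=0: ✗ (none in [1,1])
  i=1: ✗ (none in [2,2])
  i=2: ✓ (witness j=3)
  i=3: ✓ (witness j=4)
  i=4: ✓ (witness j=5)
  i=5: ✓ (witness j=6)
  i=6: ✓ (witness j=7)

2, 3, 4, 5, 6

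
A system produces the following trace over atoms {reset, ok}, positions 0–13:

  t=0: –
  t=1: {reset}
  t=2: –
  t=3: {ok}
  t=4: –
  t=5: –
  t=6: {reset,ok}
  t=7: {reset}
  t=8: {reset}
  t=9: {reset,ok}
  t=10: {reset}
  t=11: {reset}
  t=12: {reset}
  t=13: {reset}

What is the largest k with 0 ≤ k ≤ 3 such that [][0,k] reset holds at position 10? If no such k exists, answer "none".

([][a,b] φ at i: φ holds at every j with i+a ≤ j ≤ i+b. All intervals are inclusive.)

3

reset must hold from j=10 onward; find where it first fails.
  j=10: holds
  j=11: holds
  j=12: holds
  j=13: holds
Holds through j=13; largest k = 3.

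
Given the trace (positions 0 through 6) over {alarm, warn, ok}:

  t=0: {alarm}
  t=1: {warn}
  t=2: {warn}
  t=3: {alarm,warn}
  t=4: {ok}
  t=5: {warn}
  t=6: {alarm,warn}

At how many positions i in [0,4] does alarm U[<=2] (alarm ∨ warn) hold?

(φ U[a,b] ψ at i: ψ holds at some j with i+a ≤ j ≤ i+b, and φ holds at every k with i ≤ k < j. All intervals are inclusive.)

Evaluate at each i in [0,4]:
  i=0: ✓ (rhs at j=0)
  i=1: ✓ (rhs at j=1)
  i=2: ✓ (rhs at j=2)
  i=3: ✓ (rhs at j=3)
  i=4: ✗ (lhs fails at k=4 before rhs at j=5)
Positions where it holds: {0, 1, 2, 3} → 4.

4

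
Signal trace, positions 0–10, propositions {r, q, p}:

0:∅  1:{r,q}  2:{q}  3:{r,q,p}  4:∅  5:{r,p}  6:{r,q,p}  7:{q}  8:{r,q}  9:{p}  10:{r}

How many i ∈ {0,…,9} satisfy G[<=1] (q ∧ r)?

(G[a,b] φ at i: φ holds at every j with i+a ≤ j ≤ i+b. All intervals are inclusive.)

0

Evaluate at each i in [0,9]:
  i=0: ✗ (fails at j=0)
  i=1: ✗ (fails at j=2)
  i=2: ✗ (fails at j=2)
  i=3: ✗ (fails at j=4)
  i=4: ✗ (fails at j=4)
  i=5: ✗ (fails at j=5)
  i=6: ✗ (fails at j=7)
  i=7: ✗ (fails at j=7)
  i=8: ✗ (fails at j=9)
  i=9: ✗ (fails at j=9)
Positions where it holds: {} → 0.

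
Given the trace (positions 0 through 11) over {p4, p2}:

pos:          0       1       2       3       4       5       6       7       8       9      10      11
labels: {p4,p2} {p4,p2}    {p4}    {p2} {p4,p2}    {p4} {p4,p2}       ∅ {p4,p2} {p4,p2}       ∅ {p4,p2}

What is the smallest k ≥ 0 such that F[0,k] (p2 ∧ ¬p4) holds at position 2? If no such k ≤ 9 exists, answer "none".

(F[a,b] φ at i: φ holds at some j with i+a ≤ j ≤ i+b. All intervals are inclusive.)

1

Scan j = 2,3,… for (p2 ∧ ¬p4):
  j=2: fails
  j=3: holds
First hit at j=3, so smallest k = 3-2 = 1.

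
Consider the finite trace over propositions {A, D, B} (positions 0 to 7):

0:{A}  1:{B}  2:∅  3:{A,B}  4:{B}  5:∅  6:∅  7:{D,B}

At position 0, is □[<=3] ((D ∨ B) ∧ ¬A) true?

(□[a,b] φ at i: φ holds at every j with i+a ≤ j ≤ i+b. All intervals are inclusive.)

False

Check ((D ∨ B) ∧ ¬A) at every j in [0,3]:
  j=0: false
  j=1: true
  j=2: false
  j=3: false
Fails at j=0 → formula fails.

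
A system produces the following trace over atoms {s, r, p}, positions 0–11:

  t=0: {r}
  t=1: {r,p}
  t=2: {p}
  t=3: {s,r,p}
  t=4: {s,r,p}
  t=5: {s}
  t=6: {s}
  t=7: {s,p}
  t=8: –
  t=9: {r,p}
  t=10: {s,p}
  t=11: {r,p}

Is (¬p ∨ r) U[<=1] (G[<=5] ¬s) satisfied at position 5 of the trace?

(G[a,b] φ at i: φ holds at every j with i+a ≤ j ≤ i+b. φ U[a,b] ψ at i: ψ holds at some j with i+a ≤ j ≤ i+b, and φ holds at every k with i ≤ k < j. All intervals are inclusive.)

Need some j in [5,6] with G[<=5] ¬s, and (¬p ∨ r) at every k in [5,j-1].
  j=5: G[<=5] ¬s — fails at 5.
  j=6: G[<=5] ¬s — fails at 6.
No j in the window works → until fails.

Does not hold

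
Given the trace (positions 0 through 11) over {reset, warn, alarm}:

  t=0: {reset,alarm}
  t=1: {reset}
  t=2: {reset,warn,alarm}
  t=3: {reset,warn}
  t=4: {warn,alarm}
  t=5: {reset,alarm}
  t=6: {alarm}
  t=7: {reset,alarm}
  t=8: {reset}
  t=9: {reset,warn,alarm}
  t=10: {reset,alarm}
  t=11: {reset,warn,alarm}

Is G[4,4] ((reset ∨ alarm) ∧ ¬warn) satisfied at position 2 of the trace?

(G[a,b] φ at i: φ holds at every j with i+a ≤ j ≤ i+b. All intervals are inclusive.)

Check ((reset ∨ alarm) ∧ ¬warn) at every j in [6,6]:
  j=6: true
All positions satisfy it → formula holds.

Yes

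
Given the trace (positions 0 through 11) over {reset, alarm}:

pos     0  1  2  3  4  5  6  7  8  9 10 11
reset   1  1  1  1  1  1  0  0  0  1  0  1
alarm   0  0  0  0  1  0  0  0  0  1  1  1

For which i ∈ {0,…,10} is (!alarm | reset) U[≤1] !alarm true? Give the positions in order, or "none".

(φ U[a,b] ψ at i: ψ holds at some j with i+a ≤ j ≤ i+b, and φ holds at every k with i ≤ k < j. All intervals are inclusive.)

Evaluate at each i in [0,10]:
  i=0: ✓ (rhs at j=0)
  i=1: ✓ (rhs at j=1)
  i=2: ✓ (rhs at j=2)
  i=3: ✓ (rhs at j=3)
  i=4: ✓ (rhs at j=5; lhs holds on [4,4])
  i=5: ✓ (rhs at j=5)
  i=6: ✓ (rhs at j=6)
  i=7: ✓ (rhs at j=7)
  i=8: ✓ (rhs at j=8)
  i=9: ✗ (no rhs in [9,10])
  i=10: ✗ (no rhs in [10,11])

0, 1, 2, 3, 4, 5, 6, 7, 8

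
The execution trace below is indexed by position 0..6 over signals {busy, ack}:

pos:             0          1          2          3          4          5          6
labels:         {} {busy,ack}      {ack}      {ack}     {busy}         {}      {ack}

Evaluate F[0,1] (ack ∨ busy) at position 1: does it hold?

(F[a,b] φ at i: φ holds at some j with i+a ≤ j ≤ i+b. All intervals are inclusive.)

True

Check (ack ∨ busy) at each j in [1,2]:
  j=1: true
  j=2: true
Found at j=1 → formula holds.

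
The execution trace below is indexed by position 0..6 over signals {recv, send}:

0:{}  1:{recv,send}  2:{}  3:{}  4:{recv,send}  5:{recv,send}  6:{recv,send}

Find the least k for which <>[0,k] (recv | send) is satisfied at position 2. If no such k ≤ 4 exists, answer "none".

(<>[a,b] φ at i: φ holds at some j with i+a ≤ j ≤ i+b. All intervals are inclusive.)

2

Scan j = 2,3,… for (recv | send):
  j=2: fails
  j=3: fails
  j=4: holds
First hit at j=4, so smallest k = 4-2 = 2.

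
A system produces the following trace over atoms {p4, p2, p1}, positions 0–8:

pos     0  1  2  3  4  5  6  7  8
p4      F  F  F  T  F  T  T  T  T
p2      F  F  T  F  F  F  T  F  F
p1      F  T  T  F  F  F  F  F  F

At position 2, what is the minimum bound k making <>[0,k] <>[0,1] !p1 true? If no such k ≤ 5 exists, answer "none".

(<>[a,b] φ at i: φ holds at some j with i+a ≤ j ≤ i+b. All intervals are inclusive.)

0

Scan j = 2,3,… for <>[0,1] !p1:
  j=2: holds
First hit at j=2, so smallest k = 2-2 = 0.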